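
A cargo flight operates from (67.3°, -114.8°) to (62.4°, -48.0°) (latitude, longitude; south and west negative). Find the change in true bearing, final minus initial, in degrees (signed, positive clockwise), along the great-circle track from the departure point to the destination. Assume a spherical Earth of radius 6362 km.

Initial bearing θ₁ = atan2(sin Δλ cos φ₂, cos φ₁ sin φ₂ − sin φ₁ cos φ₂ cos Δλ) = 67.82°
Final bearing θ₂ = (initial bearing from the destination back to the start) + 180° = 129.53°
Δθ = θ₂ − θ₁ = +61.7°

+61.7°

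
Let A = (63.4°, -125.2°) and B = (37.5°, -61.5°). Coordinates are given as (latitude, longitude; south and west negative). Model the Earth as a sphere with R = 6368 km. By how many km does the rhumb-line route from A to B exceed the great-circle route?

Great circle: cos σ = sin φ₁ sin φ₂ + cos φ₁ cos φ₂ cos Δλ,  σ = 0.7930 rad → d_gc = 5049.8 km
Rhumb line: Δψ = -0.7353, q = Δφ/Δψ = 0.6148, d_rh = R√(Δφ²+q²Δλ²) = 5218.1 km
Excess = 5218.1 − 5049.8 = 168.3 ≈ 168 km

168 km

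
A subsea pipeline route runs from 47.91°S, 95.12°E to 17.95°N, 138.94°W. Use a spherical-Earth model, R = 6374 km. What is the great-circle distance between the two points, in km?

Haversine: a = sin²(Δφ/2)+cos φ₁ cos φ₂ sin²(Δλ/2) = 0.80149;  σ = 2·atan2(√a,√(1−a))
σ = 127.083° → d = Rσ = 6374·2.21802 = 14138 km

14138 km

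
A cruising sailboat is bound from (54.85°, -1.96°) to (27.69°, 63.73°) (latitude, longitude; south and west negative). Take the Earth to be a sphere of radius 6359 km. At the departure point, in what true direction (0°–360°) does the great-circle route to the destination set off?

92.2°

N = sin Δλ·cos φ₂ = +0.8070;  D = cos φ₁ sin φ₂ − sin φ₁ cos φ₂ cos Δλ = -0.0305
initial course = atan2(N, D) = 92.17°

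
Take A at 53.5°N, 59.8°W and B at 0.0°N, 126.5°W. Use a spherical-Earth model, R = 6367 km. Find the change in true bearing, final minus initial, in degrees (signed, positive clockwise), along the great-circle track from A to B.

-36.7°

Initial bearing θ₁ = atan2(sin Δλ cos φ₂, cos φ₁ sin φ₂ − sin φ₁ cos φ₂ cos Δλ) = 250.90°
Final bearing θ₂ = (initial bearing from the destination back to the start) + 180° = 214.20°
Δθ = θ₂ − θ₁ = -36.7°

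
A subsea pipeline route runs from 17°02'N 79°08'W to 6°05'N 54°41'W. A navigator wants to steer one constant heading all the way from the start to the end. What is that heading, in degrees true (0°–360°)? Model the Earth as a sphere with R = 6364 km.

114.6°

Δψ = ln[tan(π/4+φ₂/2)/tan(π/4+φ₁/2)] = -0.1954
Δλ = +0.4267 rad (taken the short way round)
course = atan2(Δλ, Δψ) = 114.60°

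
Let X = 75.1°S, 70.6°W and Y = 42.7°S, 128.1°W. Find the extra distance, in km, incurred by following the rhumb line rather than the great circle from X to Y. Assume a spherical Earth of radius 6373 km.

145 km

Great circle: cos σ = sin φ₁ sin φ₂ + cos φ₁ cos φ₂ cos Δλ,  σ = 0.7123 rad → d_gc = 4539.2 km
Rhumb line: Δψ = +1.2087, q = Δφ/Δψ = 0.4679, d_rh = R√(Δφ²+q²Δλ²) = 4684.2 km
Excess = 4684.2 − 4539.2 = 145.0 ≈ 145 km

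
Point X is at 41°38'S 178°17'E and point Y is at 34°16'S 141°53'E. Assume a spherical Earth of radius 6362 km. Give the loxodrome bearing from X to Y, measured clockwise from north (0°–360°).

Meridional parts: M(φ₁)=-0.8006, M(φ₂)=-0.6373 → ΔM = +0.1633;  Δλ = -0.6353 rad
tan C = Δλ / ΔM = -3.8904 → C = 284.42°

284.4°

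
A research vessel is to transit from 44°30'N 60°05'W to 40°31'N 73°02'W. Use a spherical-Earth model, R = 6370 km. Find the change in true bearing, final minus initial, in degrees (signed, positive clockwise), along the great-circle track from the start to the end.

At departure: θ₁ = atan2(sin Δλ cos φ₂, cos φ₁ sin φ₂ − sin φ₁ cos φ₂ cos Δλ) = 251.83°
At arrival: θ₂ = atan2(sin Δλ cos φ₁, −cos φ₂ sin φ₁ + sin φ₂ cos φ₁ cos Δλ) = 243.05°
Δθ = θ₂ − θ₁ = -8.8°

-8.8°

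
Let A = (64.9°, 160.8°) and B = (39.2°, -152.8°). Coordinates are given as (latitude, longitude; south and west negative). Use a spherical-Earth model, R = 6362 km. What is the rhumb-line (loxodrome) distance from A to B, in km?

Δψ = ln[tan(π/4+φ₂/2)/tan(π/4+φ₁/2)] = -0.7575;  Δφ = -0.4485 rad,  Δλ = +0.8098 rad
q = Δφ/Δψ = 0.5921
d = R·√(Δφ² + q²Δλ²) = 6362·0.65660 = 4177 km

4177 km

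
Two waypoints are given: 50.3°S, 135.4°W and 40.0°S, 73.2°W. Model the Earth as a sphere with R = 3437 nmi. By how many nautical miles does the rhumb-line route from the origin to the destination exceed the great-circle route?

Great circle: cos σ = sin φ₁ sin φ₂ + cos φ₁ cos φ₂ cos Δλ,  σ = 0.7630 rad → d_gc = 2622.4 nmi
Rhumb line: Δψ = +0.2559, q = Δφ/Δψ = 0.7024, d_rh = R√(Δφ²+q²Δλ²) = 2692.5 nmi
Excess = 2692.5 − 2622.4 = 70.1 ≈ 70 nmi

70 nmi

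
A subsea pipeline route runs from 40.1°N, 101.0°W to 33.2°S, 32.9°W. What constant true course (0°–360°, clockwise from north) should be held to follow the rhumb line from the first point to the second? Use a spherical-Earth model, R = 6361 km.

Meridional parts: M(φ₁)=+0.7652, M(φ₂)=-0.6149 → ΔM = -1.3801;  Δλ = +1.1886 rad
tan C = Δλ / ΔM = -0.8612 → C = 139.26°

139.3°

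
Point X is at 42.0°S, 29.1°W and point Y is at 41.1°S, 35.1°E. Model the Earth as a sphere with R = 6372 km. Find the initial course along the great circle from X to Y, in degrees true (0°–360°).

N = sin Δλ·cos φ₂ = +0.6784;  D = cos φ₁ sin φ₂ − sin φ₁ cos φ₂ cos Δλ = -0.2691
initial course = atan2(N, D) = 111.63°

111.6°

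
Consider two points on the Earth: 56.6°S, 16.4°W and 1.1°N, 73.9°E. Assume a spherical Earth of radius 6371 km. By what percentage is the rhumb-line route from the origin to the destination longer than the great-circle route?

Great circle: σ = 1.5897 rad → d_gc = Rσ = 10128.0 km
Rhumb: Δφ = +1.0071, Δλ = +1.5760, Δψ = +1.2231, q = Δφ/Δψ = 0.8233 → d_rh = R√(Δφ²+q²Δλ²) = 10464.7 km
Excess = (10464.7 − 10128.0) / 10128.0 = 336.7 / 10128.0 = 3.32% ≈ 3.3%

3.3%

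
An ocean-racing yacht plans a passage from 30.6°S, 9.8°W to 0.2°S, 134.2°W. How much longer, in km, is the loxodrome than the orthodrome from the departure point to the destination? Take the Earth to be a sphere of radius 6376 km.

352 km

Great circle: cos σ = sin φ₁ sin φ₂ + cos φ₁ cos φ₂ cos Δλ,  σ = 2.0766 rad → d_gc = 13240.4 km
Rhumb line: Δψ = +0.5579, q = Δφ/Δψ = 0.9510, d_rh = R√(Δφ²+q²Δλ²) = 13592.3 km
Excess = 13592.3 − 13240.4 = 351.9 ≈ 352 km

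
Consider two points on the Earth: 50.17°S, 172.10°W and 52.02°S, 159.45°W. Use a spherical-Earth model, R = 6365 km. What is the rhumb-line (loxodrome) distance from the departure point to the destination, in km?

Rhumb course C = atan2(Δλ, Δψ) with Δψ = ln[tan(π/4+φ₂/2)/tan(π/4+φ₁/2)] = -0.0514, Δλ = +0.2208 → C = 103.11°
d = R·|Δφ| / |cos C| = 6365·0.03229 / 0.22683 = 906 km

906 km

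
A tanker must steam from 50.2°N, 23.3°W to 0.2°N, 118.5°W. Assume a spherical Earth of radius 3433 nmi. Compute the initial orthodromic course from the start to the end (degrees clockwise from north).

N = sin Δλ·cos φ₂ = -0.9959;  D = cos φ₁ sin φ₂ − sin φ₁ cos φ₂ cos Δλ = +0.0719
initial course = atan2(N, D) = 274.13°

274.1°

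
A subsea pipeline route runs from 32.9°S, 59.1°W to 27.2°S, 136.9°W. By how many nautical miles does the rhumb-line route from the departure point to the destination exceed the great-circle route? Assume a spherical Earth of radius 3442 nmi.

90 nmi

Great circle: cos σ = sin φ₁ sin φ₂ + cos φ₁ cos φ₂ cos Δλ,  σ = 1.1526 rad → d_gc = 3967.3 nmi
Rhumb line: Δψ = +0.1150, q = Δφ/Δψ = 0.8650, d_rh = R√(Δφ²+q²Δλ²) = 4057.3 nmi
Excess = 4057.3 − 3967.3 = 90.0 ≈ 90 nmi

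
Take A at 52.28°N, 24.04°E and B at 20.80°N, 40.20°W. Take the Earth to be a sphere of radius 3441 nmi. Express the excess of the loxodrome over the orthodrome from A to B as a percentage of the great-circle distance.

2.1%

Great circle: σ = 1.0128 rad → d_gc = Rσ = 3485.2 nmi
Rhumb: Δφ = -0.5494, Δλ = -1.1212, Δψ = -0.7028, q = Δφ/Δψ = 0.7817 → d_rh = R√(Δφ²+q²Δλ²) = 3559.5 nmi
Excess = (3559.5 − 3485.2) / 3485.2 = 74.3 / 3485.2 = 2.13% ≈ 2.1%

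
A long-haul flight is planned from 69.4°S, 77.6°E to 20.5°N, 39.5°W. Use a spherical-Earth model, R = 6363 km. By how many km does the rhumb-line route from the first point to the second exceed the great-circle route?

861 km

Great circle: cos σ = sin φ₁ sin φ₂ + cos φ₁ cos φ₂ cos Δλ,  σ = 2.0691 rad → d_gc = 13165.74 km
Rhumb line: Δψ = +2.0709, q = Δφ/Δψ = 0.7577, d_rh = R√(Δφ²+q²Δλ²) = 14027.15 km
Excess = 14027.15 − 13165.74 = 861.41 ≈ 861 km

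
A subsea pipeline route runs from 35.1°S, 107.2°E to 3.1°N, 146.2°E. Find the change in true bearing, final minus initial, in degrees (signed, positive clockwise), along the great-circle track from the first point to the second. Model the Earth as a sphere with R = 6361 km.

-11.8°

At departure: θ₁ = atan2(sin Δλ cos φ₂, cos φ₁ sin φ₂ − sin φ₁ cos φ₂ cos Δλ) = 52.03°
At arrival: θ₂ = atan2(sin Δλ cos φ₁, −cos φ₂ sin φ₁ + sin φ₂ cos φ₁ cos Δλ) = 40.23°
Δθ = θ₂ − θ₁ = -11.8°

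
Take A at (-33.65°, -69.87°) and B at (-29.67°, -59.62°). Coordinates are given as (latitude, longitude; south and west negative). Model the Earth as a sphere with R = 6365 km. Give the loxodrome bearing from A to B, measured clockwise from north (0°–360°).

Meridional parts: M(φ₁)=-0.6243, M(φ₂)=-0.5427 → ΔM = +0.0816;  Δλ = +0.1789 rad
tan C = Δλ / ΔM = +2.1913 → C = 65.47°

65.5°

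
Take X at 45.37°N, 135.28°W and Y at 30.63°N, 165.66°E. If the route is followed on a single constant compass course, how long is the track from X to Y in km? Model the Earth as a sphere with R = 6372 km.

Δψ = ln[tan(π/4+φ₂/2)/tan(π/4+φ₁/2)] = -0.3285;  Δφ = -0.2573 rad,  Δλ = -1.0308 rad
q = Δφ/Δψ = 0.7832
d = R·√(Δφ² + q²Δλ²) = 6372·0.84727 = 5399 km

5399 km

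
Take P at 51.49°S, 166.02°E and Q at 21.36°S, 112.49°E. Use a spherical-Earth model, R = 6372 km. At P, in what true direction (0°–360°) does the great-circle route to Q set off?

θ = atan2( sin Δλ·cos φ₂ ,  cos φ₁ sin φ₂ − sin φ₁ cos φ₂ cos Δλ )
  = atan2(-0.7489, +0.2064) = 285.41°

285.4°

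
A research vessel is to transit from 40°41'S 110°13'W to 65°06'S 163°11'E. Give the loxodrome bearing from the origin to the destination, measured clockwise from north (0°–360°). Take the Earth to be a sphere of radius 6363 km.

Meridional parts: M(φ₁)=-0.7786, M(φ₂)=-1.5106 → ΔM = -0.7320;  Δλ = -1.5115 rad
tan C = Δλ / ΔM = +2.0647 → C = 244.16°

244.2°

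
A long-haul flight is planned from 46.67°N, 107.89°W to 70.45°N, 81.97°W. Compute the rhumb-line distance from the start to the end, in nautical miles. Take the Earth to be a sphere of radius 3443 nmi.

Rhumb course C = atan2(Δλ, Δψ) with Δψ = ln[tan(π/4+φ₂/2)/tan(π/4+φ₁/2)] = +0.8354, Δλ = +0.4524 → C = 28.44°
d = R·|Δφ| / |cos C| = 3443·0.41504 / 0.87935 = 1625 nmi

1625 nmi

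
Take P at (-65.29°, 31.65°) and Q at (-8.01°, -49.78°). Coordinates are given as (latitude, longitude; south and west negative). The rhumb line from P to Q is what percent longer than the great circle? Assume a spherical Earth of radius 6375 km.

4.0%

Great circle: σ = 1.3814 rad → d_gc = Rσ = 8806.4 km
Rhumb: Δφ = +0.9997, Δλ = -1.4212, Δψ = +1.3782, q = Δφ/Δψ = 0.7254 → d_rh = R√(Δφ²+q²Δλ²) = 9154.8 km
Excess = (9154.8 − 8806.4) / 8806.4 = 348.4 / 8806.4 = 3.96% ≈ 4.0%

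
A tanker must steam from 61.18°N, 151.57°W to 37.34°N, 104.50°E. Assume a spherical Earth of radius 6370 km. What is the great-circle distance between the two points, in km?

Haversine: a = sin²(Δφ/2)+cos φ₁ cos φ₂ sin²(Δλ/2) = 0.28042;  σ = 2·atan2(√a,√(1−a))
σ = 63.950° → d = Rσ = 6370·1.11614 = 7110 km

7110 km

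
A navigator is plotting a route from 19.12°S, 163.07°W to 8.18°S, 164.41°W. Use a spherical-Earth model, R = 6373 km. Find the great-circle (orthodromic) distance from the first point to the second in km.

1225 km

Haversine: a = sin²(Δφ/2)+cos φ₁ cos φ₂ sin²(Δλ/2) = 0.00921;  σ = 2·atan2(√a,√(1−a))
σ = 11.017° → d = Rσ = 6373·0.19228 = 1225 km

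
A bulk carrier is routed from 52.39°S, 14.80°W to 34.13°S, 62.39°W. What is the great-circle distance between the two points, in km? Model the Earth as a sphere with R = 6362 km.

4249 km

cos σ = sin φ₁ sin φ₂ + cos φ₁ cos φ₂ cos Δλ
      = sin(-52.39°)sin(-34.13°) + cos(-52.39°)cos(-34.13°)cos(-47.59°) = 0.7852
σ = 38.263° → d = Rσ = 6362·0.66782 = 4249 km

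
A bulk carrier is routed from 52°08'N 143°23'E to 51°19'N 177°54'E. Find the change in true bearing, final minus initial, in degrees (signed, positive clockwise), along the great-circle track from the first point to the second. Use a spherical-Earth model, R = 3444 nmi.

+27.4°

At departure: θ₁ = atan2(sin Δλ cos φ₂, cos φ₁ sin φ₂ − sin φ₁ cos φ₂ cos Δλ) = 78.41°
At arrival: θ₂ = atan2(sin Δλ cos φ₁, −cos φ₂ sin φ₁ + sin φ₂ cos φ₁ cos Δλ) = 105.83°
Δθ = θ₂ − θ₁ = +27.4°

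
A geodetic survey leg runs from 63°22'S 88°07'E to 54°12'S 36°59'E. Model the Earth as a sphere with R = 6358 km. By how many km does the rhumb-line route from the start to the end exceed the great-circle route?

Great circle: cos σ = sin φ₁ sin φ₂ + cos φ₁ cos φ₂ cos Δλ,  σ = 0.4744 rad → d_gc = 3016.4 km
Rhumb line: Δψ = +0.3108, q = Δφ/Δψ = 0.5147, d_rh = R√(Δφ²+q²Δλ²) = 3092.5 km
Excess = 3092.5 − 3016.4 = 76.1 ≈ 76 km

76 km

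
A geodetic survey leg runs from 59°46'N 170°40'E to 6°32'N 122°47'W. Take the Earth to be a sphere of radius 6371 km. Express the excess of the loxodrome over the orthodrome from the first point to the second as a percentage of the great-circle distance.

2.1%

Great circle: σ = 1.2688 rad → d_gc = Rσ = 8083.8 km
Rhumb: Δφ = -0.9291, Δλ = +1.1615, Δψ = -1.1946, q = Δφ/Δψ = 0.7778 → d_rh = R√(Δφ²+q²Δλ²) = 8256.1 km
Excess = (8256.1 − 8083.8) / 8083.8 = 172.3 / 8083.8 = 2.13% ≈ 2.1%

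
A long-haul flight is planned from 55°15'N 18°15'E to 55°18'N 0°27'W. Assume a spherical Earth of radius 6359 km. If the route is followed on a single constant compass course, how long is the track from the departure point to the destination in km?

Δψ = ln[tan(π/4+φ₂/2)/tan(π/4+φ₁/2)] = +0.0015;  Δφ = +0.0009 rad,  Δλ = -0.3264 rad
q = Δφ/Δψ = 0.5696
d = R·√(Δφ² + q²Δλ²) = 6359·0.18592 = 1182 km

1182 km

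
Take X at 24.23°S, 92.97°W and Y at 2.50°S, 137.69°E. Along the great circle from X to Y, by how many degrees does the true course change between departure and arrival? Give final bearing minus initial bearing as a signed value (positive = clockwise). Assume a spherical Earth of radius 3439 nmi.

At departure: θ₁ = atan2(sin Δλ cos φ₂, cos φ₁ sin φ₂ − sin φ₁ cos φ₂ cos Δλ) = 248.80°
At arrival: θ₂ = atan2(sin Δλ cos φ₁, −cos φ₂ sin φ₁ + sin φ₂ cos φ₁ cos Δλ) = 301.68°
Δθ = θ₂ − θ₁ = +52.9°

+52.9°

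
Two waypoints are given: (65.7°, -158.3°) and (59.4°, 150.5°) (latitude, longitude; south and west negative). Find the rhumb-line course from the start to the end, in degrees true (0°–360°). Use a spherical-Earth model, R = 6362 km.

Meridional parts: M(φ₁)=+1.5357, M(φ₂)=+1.2962 → ΔM = -0.2395;  Δλ = -0.8936 rad
tan C = Δλ / ΔM = +3.7304 → C = 254.99°

255.0°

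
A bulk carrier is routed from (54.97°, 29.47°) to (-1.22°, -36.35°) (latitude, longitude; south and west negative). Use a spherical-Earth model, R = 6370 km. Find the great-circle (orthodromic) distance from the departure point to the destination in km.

8609 km

Haversine: a = sin²(Δφ/2)+cos φ₁ cos φ₂ sin²(Δλ/2) = 0.39119;  σ = 2·atan2(√a,√(1−a))
σ = 77.430° → d = Rσ = 6370·1.35141 = 8609 km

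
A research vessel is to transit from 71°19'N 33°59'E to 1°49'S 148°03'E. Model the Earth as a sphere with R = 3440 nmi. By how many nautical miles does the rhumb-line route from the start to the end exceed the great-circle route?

Great circle: cos σ = sin φ₁ sin φ₂ + cos φ₁ cos φ₂ cos Δλ,  σ = 1.7321 rad → d_gc = 5958.4 nmi
Rhumb line: Δψ = -1.8365, q = Δφ/Δψ = 0.6950, d_rh = R√(Δφ²+q²Δλ²) = 6475.8 nmi
Excess = 6475.8 − 5958.4 = 517.4 ≈ 517 nmi

517 nmi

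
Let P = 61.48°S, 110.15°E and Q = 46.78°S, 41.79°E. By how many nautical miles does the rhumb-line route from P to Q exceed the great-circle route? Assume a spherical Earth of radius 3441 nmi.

102 nmi

Great circle: cos σ = sin φ₁ sin φ₂ + cos φ₁ cos φ₂ cos Δλ,  σ = 0.7061 rad → d_gc = 2429.81 nmi
Rhumb line: Δψ = +0.4438, q = Δφ/Δψ = 0.5781, d_rh = R√(Δφ²+q²Δλ²) = 2532.26 nmi
Excess = 2532.26 − 2429.81 = 102.45 ≈ 102 nmi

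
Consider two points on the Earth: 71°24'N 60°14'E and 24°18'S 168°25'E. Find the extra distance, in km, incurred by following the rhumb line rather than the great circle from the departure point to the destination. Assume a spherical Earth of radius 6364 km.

697 km

Great circle: cos σ = sin φ₁ sin φ₂ + cos φ₁ cos φ₂ cos Δλ,  σ = 2.0723 rad → d_gc = 13188.1 km
Rhumb line: Δψ = -2.2468, q = Δφ/Δψ = 0.7434, d_rh = R√(Δφ²+q²Δλ²) = 13884.7 km
Excess = 13884.7 − 13188.1 = 696.6 ≈ 697 km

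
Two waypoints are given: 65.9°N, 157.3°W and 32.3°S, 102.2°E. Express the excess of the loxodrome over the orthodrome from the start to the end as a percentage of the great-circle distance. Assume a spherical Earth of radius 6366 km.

Great circle: σ = 2.1540 rad → d_gc = Rσ = 13712.2 km
Rhumb: Δφ = -1.7139, Δλ = -1.7541, Δψ = -2.1405, q = Δφ/Δψ = 0.8007 → d_rh = R√(Δφ²+q²Δλ²) = 14106.3 km
Excess = (14106.3 − 13712.2) / 13712.2 = 394.1 / 13712.2 = 2.87% ≈ 2.9%

2.9%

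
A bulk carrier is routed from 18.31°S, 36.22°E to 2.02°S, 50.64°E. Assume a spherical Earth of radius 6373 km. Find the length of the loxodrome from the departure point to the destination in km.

2400 km

Δψ = ln[tan(π/4+φ₂/2)/tan(π/4+φ₁/2)] = +0.2899;  Δφ = +0.2843 rad,  Δλ = +0.2517 rad
q = Δφ/Δψ = 0.9808
d = R·√(Δφ² + q²Δλ²) = 6373·0.37651 = 2400 km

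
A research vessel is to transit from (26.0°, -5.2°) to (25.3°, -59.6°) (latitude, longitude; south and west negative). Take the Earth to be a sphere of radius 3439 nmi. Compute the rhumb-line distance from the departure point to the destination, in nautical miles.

2944 nmi

Δψ = ln[tan(π/4+φ₂/2)/tan(π/4+φ₁/2)] = -0.0136;  Δφ = -0.0122 rad,  Δλ = -0.9495 rad
q = Δφ/Δψ = 0.9014
d = R·√(Δφ² + q²Δλ²) = 3439·0.85597 = 2944 nmi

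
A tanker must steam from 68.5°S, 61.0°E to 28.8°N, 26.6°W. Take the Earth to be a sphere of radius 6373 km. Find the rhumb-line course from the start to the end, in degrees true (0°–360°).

Δψ = ln[tan(π/4+φ₂/2)/tan(π/4+φ₁/2)] = +2.1868
Δλ = -1.5289 rad (taken the short way round)
course = atan2(Δλ, Δψ) = 325.04°

325.0°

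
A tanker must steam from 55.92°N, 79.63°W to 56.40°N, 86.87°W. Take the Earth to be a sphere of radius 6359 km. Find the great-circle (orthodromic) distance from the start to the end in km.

Haversine: a = sin²(Δφ/2)+cos φ₁ cos φ₂ sin²(Δλ/2) = 0.00125;  σ = 2·atan2(√a,√(1−a))
σ = 4.058° → d = Rσ = 6359·0.07083 = 450 km

450 km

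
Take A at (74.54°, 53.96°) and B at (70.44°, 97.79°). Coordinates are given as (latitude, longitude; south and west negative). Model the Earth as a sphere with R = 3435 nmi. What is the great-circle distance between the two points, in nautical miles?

806 nmi

Haversine: a = sin²(Δφ/2)+cos φ₁ cos φ₂ sin²(Δλ/2) = 0.01371;  σ = 2·atan2(√a,√(1−a))
σ = 13.449° → d = Rσ = 3435·0.23473 = 806 nmi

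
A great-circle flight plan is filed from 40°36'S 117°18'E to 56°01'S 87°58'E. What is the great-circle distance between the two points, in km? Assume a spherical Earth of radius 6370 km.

2729 km

Haversine: a = sin²(Δφ/2)+cos φ₁ cos φ₂ sin²(Δλ/2) = 0.04520;  σ = 2·atan2(√a,√(1−a))
σ = 24.549° → d = Rσ = 6370·0.42847 = 2729 km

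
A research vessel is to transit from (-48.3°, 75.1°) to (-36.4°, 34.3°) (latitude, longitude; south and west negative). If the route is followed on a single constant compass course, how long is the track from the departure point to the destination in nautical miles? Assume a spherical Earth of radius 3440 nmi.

1938 nmi

Δψ = ln[tan(π/4+φ₂/2)/tan(π/4+φ₁/2)] = +0.2824;  Δφ = +0.2077 rad,  Δλ = -0.7121 rad
q = Δφ/Δψ = 0.7355
d = R·√(Δφ² + q²Δλ²) = 3440·0.56342 = 1938 nmi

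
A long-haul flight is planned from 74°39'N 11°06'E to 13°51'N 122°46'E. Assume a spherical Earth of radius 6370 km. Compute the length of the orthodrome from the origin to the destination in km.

cos σ = sin φ₁ sin φ₂ + cos φ₁ cos φ₂ cos Δλ
      = sin(74.65°)sin(13.85°) + cos(74.65°)cos(13.85°)cos(111.67°) = 0.1359
σ = 82.187° → d = Rσ = 6370·1.43443 = 9137 km

9137 km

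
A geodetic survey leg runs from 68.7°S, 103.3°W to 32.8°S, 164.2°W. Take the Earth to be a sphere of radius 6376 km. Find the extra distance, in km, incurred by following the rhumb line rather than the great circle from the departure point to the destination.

169 km

Great circle: cos σ = sin φ₁ sin φ₂ + cos φ₁ cos φ₂ cos Δλ,  σ = 0.8590 rad → d_gc = 5476.9 km
Rhumb line: Δψ = +1.0645, q = Δφ/Δψ = 0.5886, d_rh = R√(Δφ²+q²Δλ²) = 5645.6 km
Excess = 5645.6 − 5476.9 = 168.7 ≈ 169 km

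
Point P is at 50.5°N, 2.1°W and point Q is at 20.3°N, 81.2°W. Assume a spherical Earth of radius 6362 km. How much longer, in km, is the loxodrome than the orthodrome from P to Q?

Great circle: cos σ = sin φ₁ sin φ₂ + cos φ₁ cos φ₂ cos Δλ,  σ = 1.1804 rad → d_gc = 7510.0 km
Rhumb line: Δψ = -0.6624, q = Δφ/Δψ = 0.7958, d_rh = R√(Δφ²+q²Δλ²) = 7752.0 km
Excess = 7752.0 − 7510.0 = 242.0 ≈ 242 km

242 km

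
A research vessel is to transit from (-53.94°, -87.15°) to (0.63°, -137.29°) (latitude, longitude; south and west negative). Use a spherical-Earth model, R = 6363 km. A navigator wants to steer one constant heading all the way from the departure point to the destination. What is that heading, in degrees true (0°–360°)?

322.3°

Meridional parts: M(φ₁)=-1.1224, M(φ₂)=+0.0110 → ΔM = +1.1334;  Δλ = -0.8751 rad
tan C = Δλ / ΔM = -0.7721 → C = 322.33°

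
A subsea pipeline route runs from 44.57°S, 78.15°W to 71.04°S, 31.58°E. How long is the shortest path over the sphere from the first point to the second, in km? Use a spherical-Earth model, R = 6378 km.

cos σ = sin φ₁ sin φ₂ + cos φ₁ cos φ₂ cos Δλ
      = sin(-44.57°)sin(-71.04°) + cos(-44.57°)cos(-71.04°)cos(109.73°) = 0.5856
σ = 54.157° → d = Rσ = 6378·0.94522 = 6029 km

6029 km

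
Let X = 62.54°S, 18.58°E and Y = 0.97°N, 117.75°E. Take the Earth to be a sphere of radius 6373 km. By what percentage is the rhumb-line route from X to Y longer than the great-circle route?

Great circle: σ = 1.6594 rad → d_gc = Rσ = 10575.4 km
Rhumb: Δφ = +1.1085, Δλ = +1.7308, Δψ = +1.4262, q = Δφ/Δψ = 0.7772 → d_rh = R√(Δφ²+q²Δλ²) = 11108.8 km
Excess = (11108.8 − 10575.4) / 10575.4 = 533.4 / 10575.4 = 5.04% ≈ 5.0%

5.0%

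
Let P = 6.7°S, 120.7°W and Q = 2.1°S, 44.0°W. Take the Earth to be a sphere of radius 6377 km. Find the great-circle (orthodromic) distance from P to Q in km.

cos σ = sin φ₁ sin φ₂ + cos φ₁ cos φ₂ cos Δλ
      = sin(-6.70°)sin(-2.10°) + cos(-6.70°)cos(-2.10°)cos(76.70°) = 0.2326
σ = 76.550° → d = Rσ = 6377·1.33605 = 8520 km

8520 km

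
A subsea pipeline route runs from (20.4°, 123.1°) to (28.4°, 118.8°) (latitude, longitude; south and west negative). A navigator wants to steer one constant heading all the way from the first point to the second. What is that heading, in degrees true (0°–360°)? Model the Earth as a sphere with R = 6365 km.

Meridional parts: M(φ₁)=+0.3638, M(φ₂)=+0.5173 → ΔM = +0.1535;  Δλ = -0.0750 rad
tan C = Δλ / ΔM = -0.4889 → C = 333.94°

333.9°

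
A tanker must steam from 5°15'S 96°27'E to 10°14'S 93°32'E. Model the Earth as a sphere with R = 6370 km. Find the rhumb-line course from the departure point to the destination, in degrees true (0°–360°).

210.1°

Meridional parts: M(φ₁)=-0.0918, M(φ₂)=-0.1796 → ΔM = -0.0878;  Δλ = -0.0509 rad
tan C = Δλ / ΔM = +0.5798 → C = 210.10°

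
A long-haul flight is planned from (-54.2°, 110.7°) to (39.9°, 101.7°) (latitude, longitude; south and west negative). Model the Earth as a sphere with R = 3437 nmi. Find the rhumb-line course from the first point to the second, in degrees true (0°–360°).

355.3°

Δψ = ln[tan(π/4+φ₂/2)/tan(π/4+φ₁/2)] = +1.8908
Δλ = -0.1571 rad (taken the short way round)
course = atan2(Δλ, Δψ) = 355.25°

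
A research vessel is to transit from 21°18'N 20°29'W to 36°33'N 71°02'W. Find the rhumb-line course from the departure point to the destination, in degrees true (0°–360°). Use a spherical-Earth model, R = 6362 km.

Meridional parts: M(φ₁)=+0.3806, M(φ₂)=+0.6862 → ΔM = +0.3056;  Δλ = -0.8823 rad
tan C = Δλ / ΔM = -2.8874 → C = 289.10°

289.1°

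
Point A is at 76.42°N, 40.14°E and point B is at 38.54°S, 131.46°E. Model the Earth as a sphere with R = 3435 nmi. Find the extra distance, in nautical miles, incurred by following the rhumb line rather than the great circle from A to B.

243 nmi

Great circle: cos σ = sin φ₁ sin φ₂ + cos φ₁ cos φ₂ cos Δλ,  σ = 2.2267 rad → d_gc = 7648.7 nmi
Rhumb line: Δψ = -2.8581, q = Δφ/Δψ = 0.7020, d_rh = R√(Δφ²+q²Δλ²) = 7891.3 nmi
Excess = 7891.3 − 7648.7 = 242.6 ≈ 243 nmi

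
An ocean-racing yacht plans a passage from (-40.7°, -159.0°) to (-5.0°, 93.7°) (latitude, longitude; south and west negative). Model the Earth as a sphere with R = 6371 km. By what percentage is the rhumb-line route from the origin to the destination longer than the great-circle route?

Great circle: σ = 1.7394 rad → d_gc = Rσ = 11081.4 km
Rhumb: Δφ = +0.6231, Δλ = -1.8727, Δψ = +0.6916, q = Δφ/Δψ = 0.9010 → d_rh = R√(Δφ²+q²Δλ²) = 11459.3 km
Excess = (11459.3 − 11081.4) / 11081.4 = 377.9 / 11081.4 = 3.41% ≈ 3.4%

3.4%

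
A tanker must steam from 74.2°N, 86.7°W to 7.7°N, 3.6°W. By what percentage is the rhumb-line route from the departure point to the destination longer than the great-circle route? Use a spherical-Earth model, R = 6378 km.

4.9%

Great circle: σ = 1.4087 rad → d_gc = Rσ = 8985.0 km
Rhumb: Δφ = -1.1606, Δλ = +1.4504, Δψ = -1.8402, q = Δφ/Δψ = 0.6307 → d_rh = R√(Δφ²+q²Δλ²) = 9425.4 km
Excess = (9425.4 − 8985.0) / 8985.0 = 440.4 / 8985.0 = 4.90% ≈ 4.9%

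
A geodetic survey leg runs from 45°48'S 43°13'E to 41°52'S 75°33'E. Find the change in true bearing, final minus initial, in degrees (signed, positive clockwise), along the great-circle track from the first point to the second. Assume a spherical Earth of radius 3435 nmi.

Initial bearing θ₁ = atan2(sin Δλ cos φ₂, cos φ₁ sin φ₂ − sin φ₁ cos φ₂ cos Δλ) = 92.04°
Final bearing θ₂ = (initial bearing from the destination back to the start) + 180° = 69.32°
Δθ = θ₂ − θ₁ = -22.7°

-22.7°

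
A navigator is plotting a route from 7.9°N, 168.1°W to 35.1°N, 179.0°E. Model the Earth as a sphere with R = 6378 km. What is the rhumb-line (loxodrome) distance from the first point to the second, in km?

Rhumb course C = atan2(Δλ, Δψ) with Δψ = ln[tan(π/4+φ₂/2)/tan(π/4+φ₁/2)] = +0.5166, Δλ = -0.2251 → C = 336.45°
d = R·|Δφ| / |cos C| = 6378·0.47473 / 0.91673 = 3303 km

3303 km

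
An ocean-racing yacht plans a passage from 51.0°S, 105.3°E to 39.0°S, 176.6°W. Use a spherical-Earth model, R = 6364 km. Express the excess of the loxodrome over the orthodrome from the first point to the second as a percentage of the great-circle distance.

Great circle: σ = 0.9398 rad → d_gc = Rσ = 5981.1 km
Rhumb: Δφ = +0.2094, Δλ = +1.3631, Δψ = +0.2978, q = Δφ/Δψ = 0.7032 → d_rh = R√(Δφ²+q²Δλ²) = 6244.1 km
Excess = (6244.1 − 5981.1) / 5981.1 = 263.0 / 5981.1 = 4.40% ≈ 4.4%

4.4%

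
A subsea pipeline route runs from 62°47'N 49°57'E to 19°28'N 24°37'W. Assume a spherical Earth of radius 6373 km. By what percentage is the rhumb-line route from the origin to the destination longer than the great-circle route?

3.7%

Great circle: σ = 1.1471 rad → d_gc = Rσ = 7310.6 km
Rhumb: Δφ = -0.7560, Δλ = -1.3014, Δψ = -1.0720, q = Δφ/Δψ = 0.7052 → d_rh = R√(Δφ²+q²Δλ²) = 7578.2 km
Excess = (7578.2 − 7310.6) / 7310.6 = 267.6 / 7310.6 = 3.66% ≈ 3.7%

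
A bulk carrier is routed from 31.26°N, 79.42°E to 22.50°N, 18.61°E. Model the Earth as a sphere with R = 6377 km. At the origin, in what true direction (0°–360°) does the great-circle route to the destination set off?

N = sin Δλ·cos φ₂ = -0.8066;  D = cos φ₁ sin φ₂ − sin φ₁ cos φ₂ cos Δλ = +0.0933
initial course = atan2(N, D) = 276.60°

276.6°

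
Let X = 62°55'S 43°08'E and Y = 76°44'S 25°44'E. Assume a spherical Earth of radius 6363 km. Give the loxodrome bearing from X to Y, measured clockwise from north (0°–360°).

Meridional parts: M(φ₁)=-1.4236, M(φ₂)=-2.1516 → ΔM = -0.7280;  Δλ = -0.3037 rad
tan C = Δλ / ΔM = +0.4171 → C = 202.64°

202.6°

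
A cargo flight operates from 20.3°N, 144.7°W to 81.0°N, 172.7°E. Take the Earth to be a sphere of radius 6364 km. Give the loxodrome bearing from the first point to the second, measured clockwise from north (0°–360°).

341.2°

Δψ = ln[tan(π/4+φ₂/2)/tan(π/4+φ₁/2)] = +2.1801
Δλ = -0.7435 rad (taken the short way round)
course = atan2(Δλ, Δψ) = 341.17°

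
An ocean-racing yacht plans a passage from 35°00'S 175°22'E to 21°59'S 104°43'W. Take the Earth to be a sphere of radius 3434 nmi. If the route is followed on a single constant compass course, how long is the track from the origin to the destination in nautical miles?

Rhumb course C = atan2(Δλ, Δψ) with Δψ = ln[tan(π/4+φ₂/2)/tan(π/4+φ₁/2)] = +0.2594, Δλ = +1.3948 → C = 79.47°
d = R·|Δφ| / |cos C| = 3434·0.22718 / 0.18283 = 4267 nmi

4267 nmi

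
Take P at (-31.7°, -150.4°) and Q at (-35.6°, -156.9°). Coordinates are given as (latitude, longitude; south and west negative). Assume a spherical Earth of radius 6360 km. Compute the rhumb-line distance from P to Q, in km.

740 km

Rhumb course C = atan2(Δλ, Δψ) with Δψ = ln[tan(π/4+φ₂/2)/tan(π/4+φ₁/2)] = -0.0818, Δλ = -0.1134 → C = 234.21°
d = R·|Δφ| / |cos C| = 6360·0.06807 / 0.58486 = 740 km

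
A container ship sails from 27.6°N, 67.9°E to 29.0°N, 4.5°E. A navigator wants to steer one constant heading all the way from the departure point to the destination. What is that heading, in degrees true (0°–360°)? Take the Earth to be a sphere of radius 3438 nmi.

Meridional parts: M(φ₁)=+0.5015, M(φ₂)=+0.5293 → ΔM = +0.0278;  Δλ = -1.1065 rad
tan C = Δλ / ΔM = -39.8715 → C = 271.44°

271.4°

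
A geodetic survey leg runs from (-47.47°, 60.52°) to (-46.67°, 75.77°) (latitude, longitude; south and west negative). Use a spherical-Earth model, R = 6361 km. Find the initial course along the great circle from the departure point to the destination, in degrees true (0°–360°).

91.2°

θ = atan2( sin Δλ·cos φ₂ ,  cos φ₁ sin φ₂ − sin φ₁ cos φ₂ cos Δλ )
  = atan2(+0.1805, -0.0038) = 91.22°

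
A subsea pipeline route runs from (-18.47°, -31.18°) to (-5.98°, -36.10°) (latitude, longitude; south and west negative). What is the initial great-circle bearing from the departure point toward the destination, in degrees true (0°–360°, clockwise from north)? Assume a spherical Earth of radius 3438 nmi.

338.4°

N = sin Δλ·cos φ₂ = -0.0853;  D = cos φ₁ sin φ₂ − sin φ₁ cos φ₂ cos Δλ = +0.2151
initial course = atan2(N, D) = 338.37°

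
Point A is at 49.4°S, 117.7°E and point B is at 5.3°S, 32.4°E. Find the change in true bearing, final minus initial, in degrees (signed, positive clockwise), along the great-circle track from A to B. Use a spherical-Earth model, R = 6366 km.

Initial bearing θ₁ = atan2(sin Δλ cos φ₂, cos φ₁ sin φ₂ − sin φ₁ cos φ₂ cos Δλ) = 270.11°
Final bearing θ₂ = (initial bearing from the destination back to the start) + 180° = 319.19°
Δθ = θ₂ − θ₁ = +49.1°

+49.1°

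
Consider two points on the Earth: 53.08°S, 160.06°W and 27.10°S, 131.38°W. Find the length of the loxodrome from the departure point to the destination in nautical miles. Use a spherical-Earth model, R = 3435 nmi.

2021 nmi

Δψ = ln[tan(π/4+φ₂/2)/tan(π/4+φ₁/2)] = +0.6055;  Δφ = +0.4534 rad,  Δλ = +0.5006 rad
q = Δφ/Δψ = 0.7489
d = R·√(Δφ² + q²Δλ²) = 3435·0.58833 = 2021 nmi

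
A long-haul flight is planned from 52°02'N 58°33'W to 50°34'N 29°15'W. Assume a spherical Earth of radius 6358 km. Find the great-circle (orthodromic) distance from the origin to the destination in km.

2026 km

Haversine: a = sin²(Δφ/2)+cos φ₁ cos φ₂ sin²(Δλ/2) = 0.02516;  σ = 2·atan2(√a,√(1−a))
σ = 18.253° → d = Rσ = 6358·0.31858 = 2026 km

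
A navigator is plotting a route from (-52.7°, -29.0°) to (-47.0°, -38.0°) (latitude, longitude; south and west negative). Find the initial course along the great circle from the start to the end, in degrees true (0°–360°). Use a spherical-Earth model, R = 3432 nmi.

θ = atan2( sin Δλ·cos φ₂ ,  cos φ₁ sin φ₂ − sin φ₁ cos φ₂ cos Δλ )
  = atan2(-0.1067, +0.0926) = 310.97°

311.0°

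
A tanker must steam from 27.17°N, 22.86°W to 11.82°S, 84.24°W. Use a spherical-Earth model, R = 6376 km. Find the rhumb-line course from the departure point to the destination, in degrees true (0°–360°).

Meridional parts: M(φ₁)=+0.4930, M(φ₂)=-0.2078 → ΔM = -0.7008;  Δλ = -1.0713 rad
tan C = Δλ / ΔM = +1.5286 → C = 236.81°

236.8°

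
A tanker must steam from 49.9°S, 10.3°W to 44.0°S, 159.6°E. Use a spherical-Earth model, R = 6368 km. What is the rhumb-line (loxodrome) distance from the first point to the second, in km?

12888 km

Δψ = ln[tan(π/4+φ₂/2)/tan(π/4+φ₁/2)] = +0.1511;  Δφ = +0.1030 rad,  Δλ = +2.9653 rad
q = Δφ/Δψ = 0.6816
d = R·√(Δφ² + q²Δλ²) = 6368·2.02390 = 12888 km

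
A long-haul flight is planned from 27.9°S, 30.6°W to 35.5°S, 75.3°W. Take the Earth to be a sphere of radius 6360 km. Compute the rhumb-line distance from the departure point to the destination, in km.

4300 km

Δψ = ln[tan(π/4+φ₂/2)/tan(π/4+φ₁/2)] = -0.1561;  Δφ = -0.1326 rad,  Δλ = -0.7802 rad
q = Δφ/Δψ = 0.8497
d = R·√(Δφ² + q²Δλ²) = 6360·0.67605 = 4300 km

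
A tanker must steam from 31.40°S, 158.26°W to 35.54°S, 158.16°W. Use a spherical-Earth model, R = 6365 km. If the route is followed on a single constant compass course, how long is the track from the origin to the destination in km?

460 km

Rhumb course C = atan2(Δλ, Δψ) with Δψ = ln[tan(π/4+φ₂/2)/tan(π/4+φ₁/2)] = -0.0867, Δλ = +0.0017 → C = 178.85°
d = R·|Δφ| / |cos C| = 6365·0.07226 / 0.99980 = 460 km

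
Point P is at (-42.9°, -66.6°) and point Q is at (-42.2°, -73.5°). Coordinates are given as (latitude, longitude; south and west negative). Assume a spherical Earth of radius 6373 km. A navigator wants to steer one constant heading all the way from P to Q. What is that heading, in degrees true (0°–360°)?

277.8°

Meridional parts: M(φ₁)=-0.8305, M(φ₂)=-0.8139 → ΔM = +0.0166;  Δλ = -0.1204 rad
tan C = Δλ / ΔM = -7.2615 → C = 277.84°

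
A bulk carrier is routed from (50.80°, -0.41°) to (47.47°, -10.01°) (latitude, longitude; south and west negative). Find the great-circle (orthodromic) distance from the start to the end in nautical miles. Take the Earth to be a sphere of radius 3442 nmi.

427 nmi

Haversine: a = sin²(Δφ/2)+cos φ₁ cos φ₂ sin²(Δλ/2) = 0.00384;  σ = 2·atan2(√a,√(1−a))
σ = 7.102° → d = Rσ = 3442·0.12395 = 427 nmi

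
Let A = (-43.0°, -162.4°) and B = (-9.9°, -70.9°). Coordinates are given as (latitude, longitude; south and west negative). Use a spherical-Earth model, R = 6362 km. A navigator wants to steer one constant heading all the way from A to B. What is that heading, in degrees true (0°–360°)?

67.6°

Meridional parts: M(φ₁)=-0.8328, M(φ₂)=-0.1737 → ΔM = +0.6592;  Δλ = +1.5970 rad
tan C = Δλ / ΔM = +2.4226 → C = 67.57°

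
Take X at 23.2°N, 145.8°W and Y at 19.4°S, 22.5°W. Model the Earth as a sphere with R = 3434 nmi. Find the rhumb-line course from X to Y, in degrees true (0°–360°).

Meridional parts: M(φ₁)=+0.4165, M(φ₂)=-0.3453 → ΔM = -0.7617;  Δλ = +2.1520 rad
tan C = Δλ / ΔM = -2.8252 → C = 109.49°

109.5°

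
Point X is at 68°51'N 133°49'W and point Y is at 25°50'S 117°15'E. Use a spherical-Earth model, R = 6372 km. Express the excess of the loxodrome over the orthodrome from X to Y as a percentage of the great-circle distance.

Great circle: σ = 2.1080 rad → d_gc = Rσ = 13432.5 km
Rhumb: Δφ = -1.6525, Δλ = -1.9012, Δψ = -2.1453, q = Δφ/Δψ = 0.7703 → d_rh = R√(Δφ²+q²Δλ²) = 14070.2 km
Excess = (14070.2 − 13432.5) / 13432.5 = 637.7 / 13432.5 = 4.747% ≈ 4.7%

4.7%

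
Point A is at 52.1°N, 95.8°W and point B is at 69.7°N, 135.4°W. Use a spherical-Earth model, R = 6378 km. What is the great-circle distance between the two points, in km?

2813 km

cos σ = sin φ₁ sin φ₂ + cos φ₁ cos φ₂ cos Δλ
      = sin(52.10°)sin(69.70°) + cos(52.10°)cos(69.70°)cos(-39.60°) = 0.9043
σ = 25.273° → d = Rσ = 6378·0.44110 = 2813 km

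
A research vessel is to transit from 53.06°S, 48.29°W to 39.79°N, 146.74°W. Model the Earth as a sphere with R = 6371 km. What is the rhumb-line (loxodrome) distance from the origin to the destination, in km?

Δψ = ln[tan(π/4+φ₂/2)/tan(π/4+φ₁/2)] = +1.8547;  Δφ = +1.6205 rad,  Δλ = -1.7183 rad
q = Δφ/Δψ = 0.8737
d = R·√(Δφ² + q²Δλ²) = 6371·2.20910 = 14074 km

14074 km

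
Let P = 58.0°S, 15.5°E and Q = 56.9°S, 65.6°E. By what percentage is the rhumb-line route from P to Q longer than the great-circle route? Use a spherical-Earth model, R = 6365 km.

2.4%

Great circle: σ = 0.4600 rad → d_gc = Rσ = 2927.87 km
Rhumb: Δφ = +0.0192, Δλ = +0.8744, Δψ = +0.0357, q = Δφ/Δψ = 0.5380 → d_rh = R√(Δφ²+q²Δλ²) = 2996.72 km
Excess = (2996.72 − 2927.87) / 2927.87 = 68.85 / 2927.87 = 2.352% ≈ 2.4%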